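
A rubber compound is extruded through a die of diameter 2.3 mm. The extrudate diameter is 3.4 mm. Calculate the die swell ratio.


Die swell ratio = D_extrudate / D_die
= 3.4 / 2.3
= 1.478

Die swell = 1.478


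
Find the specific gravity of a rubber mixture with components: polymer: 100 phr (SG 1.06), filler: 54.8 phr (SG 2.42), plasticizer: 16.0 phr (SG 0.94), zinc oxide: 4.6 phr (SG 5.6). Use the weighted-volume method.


Sum of weights = 175.4
Volume contributions:
  polymer: 100/1.06 = 94.3396
  filler: 54.8/2.42 = 22.6446
  plasticizer: 16.0/0.94 = 17.0213
  zinc oxide: 4.6/5.6 = 0.8214
Sum of volumes = 134.8270
SG = 175.4 / 134.8270 = 1.301

SG = 1.301


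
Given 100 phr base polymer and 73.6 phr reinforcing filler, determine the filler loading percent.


Filler % = filler / (rubber + filler) * 100
= 73.6 / (100 + 73.6) * 100
= 73.6 / 173.6 * 100
= 42.4%

42.4%


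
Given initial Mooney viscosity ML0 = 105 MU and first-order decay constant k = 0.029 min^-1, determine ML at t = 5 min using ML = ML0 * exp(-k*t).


ML = ML0 * exp(-k * t)
ML = 105 * exp(-0.029 * 5)
ML = 105 * 0.8650
ML = 90.83 MU

90.83 MU


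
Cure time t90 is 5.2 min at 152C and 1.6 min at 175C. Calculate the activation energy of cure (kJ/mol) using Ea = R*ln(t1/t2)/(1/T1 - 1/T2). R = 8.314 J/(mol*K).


T1 = 425.15 K, T2 = 448.15 K
1/T1 - 1/T2 = 1.2072e-04
ln(t1/t2) = ln(5.2/1.6) = 1.1787
Ea = 8.314 * 1.1787 / 1.2072e-04 = 81177.2752 J/mol
Ea = 81.18 kJ/mol

81.18 kJ/mol


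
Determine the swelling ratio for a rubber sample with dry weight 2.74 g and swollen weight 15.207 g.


Q = W_swollen / W_dry
Q = 15.207 / 2.74
Q = 5.55

Q = 5.55


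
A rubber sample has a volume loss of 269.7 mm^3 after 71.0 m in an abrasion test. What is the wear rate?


Rate = volume_loss / distance
= 269.7 / 71.0
= 3.799 mm^3/m

3.799 mm^3/m


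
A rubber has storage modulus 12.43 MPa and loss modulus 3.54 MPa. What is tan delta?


tan delta = E'' / E'
= 3.54 / 12.43
= 0.2848

tan delta = 0.2848


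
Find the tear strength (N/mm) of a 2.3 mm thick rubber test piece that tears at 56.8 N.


Tear strength = force / thickness
= 56.8 / 2.3
= 24.7 N/mm

24.7 N/mm


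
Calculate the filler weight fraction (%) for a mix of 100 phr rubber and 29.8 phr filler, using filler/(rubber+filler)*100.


Filler % = filler / (rubber + filler) * 100
= 29.8 / (100 + 29.8) * 100
= 29.8 / 129.8 * 100
= 22.96%

22.96%


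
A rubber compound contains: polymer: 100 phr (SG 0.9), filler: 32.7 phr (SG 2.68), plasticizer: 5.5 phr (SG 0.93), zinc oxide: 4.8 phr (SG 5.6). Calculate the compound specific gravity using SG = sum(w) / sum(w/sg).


Sum of weights = 143.0
Volume contributions:
  polymer: 100/0.9 = 111.1111
  filler: 32.7/2.68 = 12.2015
  plasticizer: 5.5/0.93 = 5.9140
  zinc oxide: 4.8/5.6 = 0.8571
Sum of volumes = 130.0837
SG = 143.0 / 130.0837 = 1.099

SG = 1.099


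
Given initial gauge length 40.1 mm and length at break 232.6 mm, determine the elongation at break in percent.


Elongation = (Lf - L0) / L0 * 100
= (232.6 - 40.1) / 40.1 * 100
= 192.5 / 40.1 * 100
= 480.0%

480.0%


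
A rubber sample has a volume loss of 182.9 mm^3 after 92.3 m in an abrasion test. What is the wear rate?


Rate = volume_loss / distance
= 182.9 / 92.3
= 1.982 mm^3/m

1.982 mm^3/m


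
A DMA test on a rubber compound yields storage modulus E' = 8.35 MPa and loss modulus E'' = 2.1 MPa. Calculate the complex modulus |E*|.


|E*| = sqrt(E'^2 + E''^2)
= sqrt(8.35^2 + 2.1^2)
= sqrt(69.7225 + 4.4100)
= 8.61 MPa

8.61 MPa


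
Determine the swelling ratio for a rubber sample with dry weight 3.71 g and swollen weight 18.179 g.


Q = W_swollen / W_dry
Q = 18.179 / 3.71
Q = 4.9

Q = 4.9


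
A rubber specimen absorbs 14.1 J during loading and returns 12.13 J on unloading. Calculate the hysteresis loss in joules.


Hysteresis loss = loading - unloading
= 14.1 - 12.13
= 1.97 J

1.97 J


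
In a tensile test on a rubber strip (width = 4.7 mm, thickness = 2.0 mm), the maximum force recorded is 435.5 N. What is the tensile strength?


Area = width * thickness = 4.7 * 2.0 = 9.4 mm^2
TS = force / area = 435.5 / 9.4 = 46.33 MPa

46.33 MPa


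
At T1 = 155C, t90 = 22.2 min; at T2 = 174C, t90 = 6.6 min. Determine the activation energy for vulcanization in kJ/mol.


T1 = 428.15 K, T2 = 447.15 K
1/T1 - 1/T2 = 9.9244e-05
ln(t1/t2) = ln(22.2/6.6) = 1.2130
Ea = 8.314 * 1.2130 / 9.9244e-05 = 101618.9046 J/mol
Ea = 101.62 kJ/mol

101.62 kJ/mol


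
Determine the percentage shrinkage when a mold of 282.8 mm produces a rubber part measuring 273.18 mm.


Shrinkage = (mold - part) / mold * 100
= (282.8 - 273.18) / 282.8 * 100
= 9.62 / 282.8 * 100
= 3.4%

3.4%


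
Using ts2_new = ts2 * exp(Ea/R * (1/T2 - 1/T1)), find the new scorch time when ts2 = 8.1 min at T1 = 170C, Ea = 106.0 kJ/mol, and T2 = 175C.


Convert temperatures: T1 = 170 + 273.15 = 443.15 K, T2 = 175 + 273.15 = 448.15 K
ts2_new = 8.1 * exp(106000 / 8.314 * (1/448.15 - 1/443.15))
1/T2 - 1/T1 = -2.5177e-05
ts2_new = 5.88 min

5.88 min


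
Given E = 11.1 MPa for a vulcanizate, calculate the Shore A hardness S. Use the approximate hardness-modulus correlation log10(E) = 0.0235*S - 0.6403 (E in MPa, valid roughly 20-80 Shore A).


log10(E) = 0.0235*S - 0.6403  =>  S = (log10(E) + 0.6403) / 0.0235
log10(11.1) = 1.045323
S = (1.045323 + 0.6403) / 0.0235 = 1.685623 / 0.0235
S = 71.7

Shore A = 71.7


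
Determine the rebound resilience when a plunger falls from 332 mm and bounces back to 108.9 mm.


Resilience = h_rebound / h_drop * 100
= 108.9 / 332 * 100
= 32.8%

32.8%


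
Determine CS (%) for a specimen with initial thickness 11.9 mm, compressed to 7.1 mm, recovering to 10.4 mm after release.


CS = (t0 - recovered) / (t0 - ts) * 100
= (11.9 - 10.4) / (11.9 - 7.1) * 100
= 1.5 / 4.8 * 100
= 31.2%

31.2%


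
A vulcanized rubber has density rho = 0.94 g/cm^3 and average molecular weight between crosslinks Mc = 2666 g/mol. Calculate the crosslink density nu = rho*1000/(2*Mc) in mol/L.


nu = rho * 1000 / (2 * Mc)
nu = 0.94 * 1000 / (2 * 2666)
nu = 940.0 / 5332
nu = 0.1763 mol/L

0.1763 mol/L


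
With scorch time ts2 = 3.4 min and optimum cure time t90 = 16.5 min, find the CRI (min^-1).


CRI = 100 / (t90 - ts2)
= 100 / (16.5 - 3.4)
= 100 / 13.1
= 7.63 min^-1

7.63 min^-1


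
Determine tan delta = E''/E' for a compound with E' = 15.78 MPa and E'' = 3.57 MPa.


tan delta = E'' / E'
= 3.57 / 15.78
= 0.2262

tan delta = 0.2262


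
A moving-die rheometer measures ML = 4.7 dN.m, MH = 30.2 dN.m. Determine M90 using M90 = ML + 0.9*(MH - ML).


M90 = ML + 0.9 * (MH - ML)
M90 = 4.7 + 0.9 * (30.2 - 4.7)
M90 = 4.7 + 0.9 * 25.5
M90 = 27.65 dN.m

27.65 dN.m


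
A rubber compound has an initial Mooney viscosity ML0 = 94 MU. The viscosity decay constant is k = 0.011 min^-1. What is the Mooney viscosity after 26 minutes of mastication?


ML = ML0 * exp(-k * t)
ML = 94 * exp(-0.011 * 26)
ML = 94 * 0.7513
ML = 70.62 MU

70.62 MU


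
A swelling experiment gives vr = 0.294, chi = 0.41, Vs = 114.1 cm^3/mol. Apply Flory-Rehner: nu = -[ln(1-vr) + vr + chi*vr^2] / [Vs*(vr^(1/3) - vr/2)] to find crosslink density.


ln(1 - vr) = ln(1 - 0.294) = -0.3481
Numerator = -((-0.3481) + 0.294 + 0.41 * 0.294^2) = 0.0187
Denominator = 114.1 * (0.294^(1/3) - 0.294/2) = 59.0970
nu = 0.0187 / 59.0970 = 3.1645e-04 mol/cm^3

3.1645e-04 mol/cm^3


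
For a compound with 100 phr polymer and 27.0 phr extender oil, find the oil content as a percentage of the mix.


Oil % = oil / (100 + oil) * 100
= 27.0 / (100 + 27.0) * 100
= 27.0 / 127.0 * 100
= 21.26%

21.26%


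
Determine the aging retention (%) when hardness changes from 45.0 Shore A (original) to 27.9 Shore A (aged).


Retention = aged / original * 100
= 27.9 / 45.0 * 100
= 62.0%

62.0%


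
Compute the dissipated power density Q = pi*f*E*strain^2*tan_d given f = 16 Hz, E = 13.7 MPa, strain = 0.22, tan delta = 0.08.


Q = pi * f * E * strain^2 * tan_d
= pi * 16 * 13.7 * 0.22^2 * 0.08
= pi * 16 * 13.7 * 0.0484 * 0.08
= 2.6664

Q = 2.6664


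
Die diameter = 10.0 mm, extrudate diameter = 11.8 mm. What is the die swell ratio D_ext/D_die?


Die swell ratio = D_extrudate / D_die
= 11.8 / 10.0
= 1.18

Die swell = 1.18


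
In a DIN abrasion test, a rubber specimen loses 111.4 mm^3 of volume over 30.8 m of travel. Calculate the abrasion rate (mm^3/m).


Rate = volume_loss / distance
= 111.4 / 30.8
= 3.617 mm^3/m

3.617 mm^3/m


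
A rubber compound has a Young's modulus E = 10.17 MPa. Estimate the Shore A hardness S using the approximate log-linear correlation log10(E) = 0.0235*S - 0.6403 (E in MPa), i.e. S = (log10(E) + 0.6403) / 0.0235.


log10(E) = 0.0235*S - 0.6403  =>  S = (log10(E) + 0.6403) / 0.0235
log10(10.17) = 1.007321
S = (1.007321 + 0.6403) / 0.0235 = 1.647621 / 0.0235
S = 70.1

Shore A = 70.1


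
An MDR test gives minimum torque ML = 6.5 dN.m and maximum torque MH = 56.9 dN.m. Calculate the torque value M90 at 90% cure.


M90 = ML + 0.9 * (MH - ML)
M90 = 6.5 + 0.9 * (56.9 - 6.5)
M90 = 6.5 + 0.9 * 50.4
M90 = 51.86 dN.m

51.86 dN.m


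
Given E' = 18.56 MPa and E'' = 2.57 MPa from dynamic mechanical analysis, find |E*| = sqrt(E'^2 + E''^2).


|E*| = sqrt(E'^2 + E''^2)
= sqrt(18.56^2 + 2.57^2)
= sqrt(344.4736 + 6.6049)
= 18.737 MPa

18.737 MPa


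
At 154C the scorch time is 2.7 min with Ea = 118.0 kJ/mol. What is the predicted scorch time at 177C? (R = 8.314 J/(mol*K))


Convert temperatures: T1 = 154 + 273.15 = 427.15 K, T2 = 177 + 273.15 = 450.15 K
ts2_new = 2.7 * exp(118000 / 8.314 * (1/450.15 - 1/427.15))
1/T2 - 1/T1 = -1.1962e-04
ts2_new = 0.49 min

0.49 min


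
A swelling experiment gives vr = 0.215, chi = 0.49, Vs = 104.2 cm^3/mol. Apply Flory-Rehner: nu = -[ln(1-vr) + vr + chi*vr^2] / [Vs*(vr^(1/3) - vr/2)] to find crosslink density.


ln(1 - vr) = ln(1 - 0.215) = -0.2421
Numerator = -((-0.2421) + 0.215 + 0.49 * 0.215^2) = 0.0044
Denominator = 104.2 * (0.215^(1/3) - 0.215/2) = 51.2219
nu = 0.0044 / 51.2219 = 8.6317e-05 mol/cm^3

8.6317e-05 mol/cm^3


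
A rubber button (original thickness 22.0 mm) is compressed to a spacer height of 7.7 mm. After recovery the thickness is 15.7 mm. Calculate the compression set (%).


CS = (t0 - recovered) / (t0 - ts) * 100
= (22.0 - 15.7) / (22.0 - 7.7) * 100
= 6.3 / 14.3 * 100
= 44.1%

44.1%


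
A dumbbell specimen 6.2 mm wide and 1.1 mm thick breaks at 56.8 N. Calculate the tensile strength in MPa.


Area = width * thickness = 6.2 * 1.1 = 6.82 mm^2
TS = force / area = 56.8 / 6.82 = 8.33 MPa

8.33 MPa


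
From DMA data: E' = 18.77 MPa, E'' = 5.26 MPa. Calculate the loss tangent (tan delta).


tan delta = E'' / E'
= 5.26 / 18.77
= 0.2802

tan delta = 0.2802


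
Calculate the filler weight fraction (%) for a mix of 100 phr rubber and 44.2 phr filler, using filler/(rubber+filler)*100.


Filler % = filler / (rubber + filler) * 100
= 44.2 / (100 + 44.2) * 100
= 44.2 / 144.2 * 100
= 30.65%

30.65%


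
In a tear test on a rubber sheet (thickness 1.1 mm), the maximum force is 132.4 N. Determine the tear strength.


Tear strength = force / thickness
= 132.4 / 1.1
= 120.36 N/mm

120.36 N/mm


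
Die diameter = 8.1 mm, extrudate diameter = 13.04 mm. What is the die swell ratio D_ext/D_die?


Die swell ratio = D_extrudate / D_die
= 13.04 / 8.1
= 1.61

Die swell = 1.61


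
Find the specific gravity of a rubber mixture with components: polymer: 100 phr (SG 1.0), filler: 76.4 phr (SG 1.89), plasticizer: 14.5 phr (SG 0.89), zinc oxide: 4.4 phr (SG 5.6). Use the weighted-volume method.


Sum of weights = 195.3
Volume contributions:
  polymer: 100/1.0 = 100.0000
  filler: 76.4/1.89 = 40.4233
  plasticizer: 14.5/0.89 = 16.2921
  zinc oxide: 4.4/5.6 = 0.7857
Sum of volumes = 157.5011
SG = 195.3 / 157.5011 = 1.24

SG = 1.24


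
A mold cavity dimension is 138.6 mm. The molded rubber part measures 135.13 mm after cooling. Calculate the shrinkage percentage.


Shrinkage = (mold - part) / mold * 100
= (138.6 - 135.13) / 138.6 * 100
= 3.47 / 138.6 * 100
= 2.5%

2.5%


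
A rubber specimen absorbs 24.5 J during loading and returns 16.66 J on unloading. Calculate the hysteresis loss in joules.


Hysteresis loss = loading - unloading
= 24.5 - 16.66
= 7.84 J

7.84 J


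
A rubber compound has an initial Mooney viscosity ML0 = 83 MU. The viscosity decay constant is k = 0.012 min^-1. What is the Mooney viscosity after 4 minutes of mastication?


ML = ML0 * exp(-k * t)
ML = 83 * exp(-0.012 * 4)
ML = 83 * 0.9531
ML = 79.11 MU

79.11 MU


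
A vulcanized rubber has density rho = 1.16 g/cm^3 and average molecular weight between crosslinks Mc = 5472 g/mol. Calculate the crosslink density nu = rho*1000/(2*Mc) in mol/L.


nu = rho * 1000 / (2 * Mc)
nu = 1.16 * 1000 / (2 * 5472)
nu = 1160.0 / 10944
nu = 0.1060 mol/L

0.1060 mol/L


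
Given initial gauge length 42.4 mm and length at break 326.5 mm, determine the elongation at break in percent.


Elongation = (Lf - L0) / L0 * 100
= (326.5 - 42.4) / 42.4 * 100
= 284.1 / 42.4 * 100
= 670.0%

670.0%


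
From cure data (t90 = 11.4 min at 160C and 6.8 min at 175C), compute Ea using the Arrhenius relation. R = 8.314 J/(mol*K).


T1 = 433.15 K, T2 = 448.15 K
1/T1 - 1/T2 = 7.7273e-05
ln(t1/t2) = ln(11.4/6.8) = 0.5167
Ea = 8.314 * 0.5167 / 7.7273e-05 = 55591.8545 J/mol
Ea = 55.59 kJ/mol

55.59 kJ/mol


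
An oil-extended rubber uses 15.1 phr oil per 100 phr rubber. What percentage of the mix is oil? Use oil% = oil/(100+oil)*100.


Oil % = oil / (100 + oil) * 100
= 15.1 / (100 + 15.1) * 100
= 15.1 / 115.1 * 100
= 13.12%

13.12%


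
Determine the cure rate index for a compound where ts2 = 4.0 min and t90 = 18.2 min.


CRI = 100 / (t90 - ts2)
= 100 / (18.2 - 4.0)
= 100 / 14.2
= 7.04 min^-1

7.04 min^-1


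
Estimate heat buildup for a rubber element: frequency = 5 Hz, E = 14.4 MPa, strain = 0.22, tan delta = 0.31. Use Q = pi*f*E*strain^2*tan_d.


Q = pi * f * E * strain^2 * tan_d
= pi * 5 * 14.4 * 0.22^2 * 0.31
= pi * 5 * 14.4 * 0.0484 * 0.31
= 3.3938

Q = 3.3938


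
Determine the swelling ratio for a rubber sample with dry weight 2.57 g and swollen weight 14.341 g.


Q = W_swollen / W_dry
Q = 14.341 / 2.57
Q = 5.58

Q = 5.58


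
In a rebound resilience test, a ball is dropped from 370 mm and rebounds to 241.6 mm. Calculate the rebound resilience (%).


Resilience = h_rebound / h_drop * 100
= 241.6 / 370 * 100
= 65.3%

65.3%


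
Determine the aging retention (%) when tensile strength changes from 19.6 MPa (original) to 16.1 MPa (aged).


Retention = aged / original * 100
= 16.1 / 19.6 * 100
= 82.1%

82.1%


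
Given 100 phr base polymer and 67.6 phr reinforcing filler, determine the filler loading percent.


Filler % = filler / (rubber + filler) * 100
= 67.6 / (100 + 67.6) * 100
= 67.6 / 167.6 * 100
= 40.33%

40.33%


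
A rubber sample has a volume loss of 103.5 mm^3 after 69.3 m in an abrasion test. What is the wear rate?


Rate = volume_loss / distance
= 103.5 / 69.3
= 1.494 mm^3/m

1.494 mm^3/m


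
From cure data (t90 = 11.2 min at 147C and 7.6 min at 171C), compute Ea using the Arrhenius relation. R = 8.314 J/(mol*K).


T1 = 420.15 K, T2 = 444.15 K
1/T1 - 1/T2 = 1.2861e-04
ln(t1/t2) = ln(11.2/7.6) = 0.3878
Ea = 8.314 * 0.3878 / 1.2861e-04 = 25066.9800 J/mol
Ea = 25.07 kJ/mol

25.07 kJ/mol


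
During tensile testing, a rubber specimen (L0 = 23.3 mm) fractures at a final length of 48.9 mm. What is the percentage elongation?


Elongation = (Lf - L0) / L0 * 100
= (48.9 - 23.3) / 23.3 * 100
= 25.6 / 23.3 * 100
= 109.9%

109.9%


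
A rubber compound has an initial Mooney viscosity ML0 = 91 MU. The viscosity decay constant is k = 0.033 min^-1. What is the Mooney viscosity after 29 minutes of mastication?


ML = ML0 * exp(-k * t)
ML = 91 * exp(-0.033 * 29)
ML = 91 * 0.3840
ML = 34.95 MU

34.95 MU


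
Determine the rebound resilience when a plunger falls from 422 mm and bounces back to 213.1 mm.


Resilience = h_rebound / h_drop * 100
= 213.1 / 422 * 100
= 50.5%

50.5%


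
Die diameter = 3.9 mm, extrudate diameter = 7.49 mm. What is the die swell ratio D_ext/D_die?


Die swell ratio = D_extrudate / D_die
= 7.49 / 3.9
= 1.921

Die swell = 1.921


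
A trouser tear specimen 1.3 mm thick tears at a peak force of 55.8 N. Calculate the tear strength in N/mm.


Tear strength = force / thickness
= 55.8 / 1.3
= 42.92 N/mm

42.92 N/mm


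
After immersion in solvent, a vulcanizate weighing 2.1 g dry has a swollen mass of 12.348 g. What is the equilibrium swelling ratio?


Q = W_swollen / W_dry
Q = 12.348 / 2.1
Q = 5.88

Q = 5.88


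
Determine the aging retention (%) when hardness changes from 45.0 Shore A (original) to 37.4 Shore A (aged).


Retention = aged / original * 100
= 37.4 / 45.0 * 100
= 83.1%

83.1%


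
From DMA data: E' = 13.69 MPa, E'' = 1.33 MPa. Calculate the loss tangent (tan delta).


tan delta = E'' / E'
= 1.33 / 13.69
= 0.0972

tan delta = 0.0972


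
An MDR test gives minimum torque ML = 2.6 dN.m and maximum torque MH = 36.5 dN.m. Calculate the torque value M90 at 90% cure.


M90 = ML + 0.9 * (MH - ML)
M90 = 2.6 + 0.9 * (36.5 - 2.6)
M90 = 2.6 + 0.9 * 33.9
M90 = 33.11 dN.m

33.11 dN.m


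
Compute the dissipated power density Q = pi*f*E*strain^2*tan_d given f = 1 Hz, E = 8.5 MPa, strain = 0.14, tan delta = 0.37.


Q = pi * f * E * strain^2 * tan_d
= pi * 1 * 8.5 * 0.14^2 * 0.37
= pi * 1 * 8.5 * 0.0196 * 0.37
= 0.1937

Q = 0.1937


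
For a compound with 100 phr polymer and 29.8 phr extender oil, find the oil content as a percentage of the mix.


Oil % = oil / (100 + oil) * 100
= 29.8 / (100 + 29.8) * 100
= 29.8 / 129.8 * 100
= 22.96%

22.96%


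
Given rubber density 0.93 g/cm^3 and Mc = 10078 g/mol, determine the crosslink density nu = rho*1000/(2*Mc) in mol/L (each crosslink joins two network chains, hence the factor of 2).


nu = rho * 1000 / (2 * Mc)
nu = 0.93 * 1000 / (2 * 10078)
nu = 930.0 / 20156
nu = 0.0461 mol/L

0.0461 mol/L


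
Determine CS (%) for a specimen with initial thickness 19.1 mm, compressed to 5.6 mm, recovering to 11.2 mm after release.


CS = (t0 - recovered) / (t0 - ts) * 100
= (19.1 - 11.2) / (19.1 - 5.6) * 100
= 7.9 / 13.5 * 100
= 58.5%

58.5%


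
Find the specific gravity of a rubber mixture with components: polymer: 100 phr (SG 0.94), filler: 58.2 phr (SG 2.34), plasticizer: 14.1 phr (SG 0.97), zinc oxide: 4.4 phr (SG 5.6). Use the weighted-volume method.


Sum of weights = 176.7
Volume contributions:
  polymer: 100/0.94 = 106.3830
  filler: 58.2/2.34 = 24.8718
  plasticizer: 14.1/0.97 = 14.5361
  zinc oxide: 4.4/5.6 = 0.7857
Sum of volumes = 146.5766
SG = 176.7 / 146.5766 = 1.206

SG = 1.206


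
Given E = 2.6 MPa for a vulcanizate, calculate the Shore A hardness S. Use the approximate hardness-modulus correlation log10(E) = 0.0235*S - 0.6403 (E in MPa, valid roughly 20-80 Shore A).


log10(E) = 0.0235*S - 0.6403  =>  S = (log10(E) + 0.6403) / 0.0235
log10(2.6) = 0.414973
S = (0.414973 + 0.6403) / 0.0235 = 1.055273 / 0.0235
S = 44.9

Shore A = 44.9


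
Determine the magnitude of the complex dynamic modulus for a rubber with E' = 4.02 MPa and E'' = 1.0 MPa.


|E*| = sqrt(E'^2 + E''^2)
= sqrt(4.02^2 + 1.0^2)
= sqrt(16.1604 + 1.0000)
= 4.143 MPa

4.143 MPa


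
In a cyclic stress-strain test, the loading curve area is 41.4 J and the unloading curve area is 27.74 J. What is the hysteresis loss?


Hysteresis loss = loading - unloading
= 41.4 - 27.74
= 13.66 J

13.66 J


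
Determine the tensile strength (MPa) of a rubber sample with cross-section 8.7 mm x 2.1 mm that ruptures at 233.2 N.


Area = width * thickness = 8.7 * 2.1 = 18.27 mm^2
TS = force / area = 233.2 / 18.27 = 12.76 MPa

12.76 MPa


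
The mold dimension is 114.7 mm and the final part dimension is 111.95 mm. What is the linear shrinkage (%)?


Shrinkage = (mold - part) / mold * 100
= (114.7 - 111.95) / 114.7 * 100
= 2.75 / 114.7 * 100
= 2.4%

2.4%


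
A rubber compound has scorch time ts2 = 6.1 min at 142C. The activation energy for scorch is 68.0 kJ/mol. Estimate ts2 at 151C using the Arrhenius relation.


Convert temperatures: T1 = 142 + 273.15 = 415.15 K, T2 = 151 + 273.15 = 424.15 K
ts2_new = 6.1 * exp(68000 / 8.314 * (1/424.15 - 1/415.15))
1/T2 - 1/T1 = -5.1111e-05
ts2_new = 4.02 min

4.02 min


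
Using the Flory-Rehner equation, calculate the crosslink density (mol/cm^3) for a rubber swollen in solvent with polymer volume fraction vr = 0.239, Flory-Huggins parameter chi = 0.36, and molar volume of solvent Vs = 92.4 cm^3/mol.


ln(1 - vr) = ln(1 - 0.239) = -0.2731
Numerator = -((-0.2731) + 0.239 + 0.36 * 0.239^2) = 0.0136
Denominator = 92.4 * (0.239^(1/3) - 0.239/2) = 46.3000
nu = 0.0136 / 46.3000 = 2.9284e-04 mol/cm^3

2.9284e-04 mol/cm^3


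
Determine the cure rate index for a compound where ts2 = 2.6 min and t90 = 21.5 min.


CRI = 100 / (t90 - ts2)
= 100 / (21.5 - 2.6)
= 100 / 18.9
= 5.29 min^-1

5.29 min^-1


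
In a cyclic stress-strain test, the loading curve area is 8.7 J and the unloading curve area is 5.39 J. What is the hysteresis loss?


Hysteresis loss = loading - unloading
= 8.7 - 5.39
= 3.31 J

3.31 J


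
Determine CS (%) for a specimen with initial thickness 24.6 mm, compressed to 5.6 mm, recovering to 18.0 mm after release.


CS = (t0 - recovered) / (t0 - ts) * 100
= (24.6 - 18.0) / (24.6 - 5.6) * 100
= 6.6 / 19.0 * 100
= 34.7%

34.7%


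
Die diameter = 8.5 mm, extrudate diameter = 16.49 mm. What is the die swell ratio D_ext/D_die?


Die swell ratio = D_extrudate / D_die
= 16.49 / 8.5
= 1.94

Die swell = 1.94


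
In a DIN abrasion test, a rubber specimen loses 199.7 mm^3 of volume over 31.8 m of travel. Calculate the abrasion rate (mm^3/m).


Rate = volume_loss / distance
= 199.7 / 31.8
= 6.28 mm^3/m

6.28 mm^3/m


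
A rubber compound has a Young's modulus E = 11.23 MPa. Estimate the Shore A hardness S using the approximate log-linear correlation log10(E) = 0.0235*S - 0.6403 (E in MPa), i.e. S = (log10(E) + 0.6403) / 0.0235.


log10(E) = 0.0235*S - 0.6403  =>  S = (log10(E) + 0.6403) / 0.0235
log10(11.23) = 1.050380
S = (1.050380 + 0.6403) / 0.0235 = 1.690680 / 0.0235
S = 71.9

Shore A = 71.9


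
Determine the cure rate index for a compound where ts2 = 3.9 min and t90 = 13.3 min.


CRI = 100 / (t90 - ts2)
= 100 / (13.3 - 3.9)
= 100 / 9.4
= 10.64 min^-1

10.64 min^-1


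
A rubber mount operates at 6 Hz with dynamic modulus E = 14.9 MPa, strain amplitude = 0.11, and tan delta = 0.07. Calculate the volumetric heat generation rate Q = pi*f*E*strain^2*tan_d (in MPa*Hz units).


Q = pi * f * E * strain^2 * tan_d
= pi * 6 * 14.9 * 0.11^2 * 0.07
= pi * 6 * 14.9 * 0.0121 * 0.07
= 0.2379

Q = 0.2379


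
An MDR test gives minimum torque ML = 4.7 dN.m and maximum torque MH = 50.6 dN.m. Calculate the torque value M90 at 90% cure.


M90 = ML + 0.9 * (MH - ML)
M90 = 4.7 + 0.9 * (50.6 - 4.7)
M90 = 4.7 + 0.9 * 45.9
M90 = 46.01 dN.m

46.01 dN.m


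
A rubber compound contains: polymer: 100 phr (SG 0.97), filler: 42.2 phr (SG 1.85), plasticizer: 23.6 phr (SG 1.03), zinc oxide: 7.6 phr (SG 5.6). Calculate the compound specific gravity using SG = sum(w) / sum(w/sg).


Sum of weights = 173.4
Volume contributions:
  polymer: 100/0.97 = 103.0928
  filler: 42.2/1.85 = 22.8108
  plasticizer: 23.6/1.03 = 22.9126
  zinc oxide: 7.6/5.6 = 1.3571
Sum of volumes = 150.1734
SG = 173.4 / 150.1734 = 1.155

SG = 1.155


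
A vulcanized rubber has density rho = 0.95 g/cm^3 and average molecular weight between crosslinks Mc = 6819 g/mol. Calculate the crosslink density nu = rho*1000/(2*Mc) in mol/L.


nu = rho * 1000 / (2 * Mc)
nu = 0.95 * 1000 / (2 * 6819)
nu = 950.0 / 13638
nu = 0.0697 mol/L

0.0697 mol/L


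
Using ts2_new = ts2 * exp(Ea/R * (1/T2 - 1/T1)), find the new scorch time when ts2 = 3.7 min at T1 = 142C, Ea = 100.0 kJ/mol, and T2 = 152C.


Convert temperatures: T1 = 142 + 273.15 = 415.15 K, T2 = 152 + 273.15 = 425.15 K
ts2_new = 3.7 * exp(100000 / 8.314 * (1/425.15 - 1/415.15))
1/T2 - 1/T1 = -5.6657e-05
ts2_new = 1.87 min

1.87 min


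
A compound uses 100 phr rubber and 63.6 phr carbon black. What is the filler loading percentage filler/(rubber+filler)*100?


Filler % = filler / (rubber + filler) * 100
= 63.6 / (100 + 63.6) * 100
= 63.6 / 163.6 * 100
= 38.88%

38.88%


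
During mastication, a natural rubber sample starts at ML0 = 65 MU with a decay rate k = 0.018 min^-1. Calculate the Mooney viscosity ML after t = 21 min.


ML = ML0 * exp(-k * t)
ML = 65 * exp(-0.018 * 21)
ML = 65 * 0.6852
ML = 44.54 MU

44.54 MU


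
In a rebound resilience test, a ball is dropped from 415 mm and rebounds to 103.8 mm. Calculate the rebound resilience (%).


Resilience = h_rebound / h_drop * 100
= 103.8 / 415 * 100
= 25.0%

25.0%


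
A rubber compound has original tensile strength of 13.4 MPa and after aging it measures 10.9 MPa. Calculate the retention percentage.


Retention = aged / original * 100
= 10.9 / 13.4 * 100
= 81.3%

81.3%


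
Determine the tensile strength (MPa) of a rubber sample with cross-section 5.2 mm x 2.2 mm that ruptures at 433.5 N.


Area = width * thickness = 5.2 * 2.2 = 11.44 mm^2
TS = force / area = 433.5 / 11.44 = 37.89 MPa

37.89 MPa


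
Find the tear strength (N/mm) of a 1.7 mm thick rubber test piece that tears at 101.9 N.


Tear strength = force / thickness
= 101.9 / 1.7
= 59.94 N/mm

59.94 N/mm


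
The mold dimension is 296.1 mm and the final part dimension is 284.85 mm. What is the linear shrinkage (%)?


Shrinkage = (mold - part) / mold * 100
= (296.1 - 284.85) / 296.1 * 100
= 11.25 / 296.1 * 100
= 3.8%

3.8%


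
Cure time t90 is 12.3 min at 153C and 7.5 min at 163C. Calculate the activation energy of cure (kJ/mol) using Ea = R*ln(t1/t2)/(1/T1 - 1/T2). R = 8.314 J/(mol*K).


T1 = 426.15 K, T2 = 436.15 K
1/T1 - 1/T2 = 5.3802e-05
ln(t1/t2) = ln(12.3/7.5) = 0.4947
Ea = 8.314 * 0.4947 / 5.3802e-05 = 76444.6331 J/mol
Ea = 76.44 kJ/mol

76.44 kJ/mol


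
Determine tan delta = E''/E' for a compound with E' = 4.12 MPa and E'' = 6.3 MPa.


tan delta = E'' / E'
= 6.3 / 4.12
= 1.5291

tan delta = 1.5291


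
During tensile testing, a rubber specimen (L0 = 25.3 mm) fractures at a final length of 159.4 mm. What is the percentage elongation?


Elongation = (Lf - L0) / L0 * 100
= (159.4 - 25.3) / 25.3 * 100
= 134.1 / 25.3 * 100
= 530.0%

530.0%


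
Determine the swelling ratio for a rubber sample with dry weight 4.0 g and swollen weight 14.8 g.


Q = W_swollen / W_dry
Q = 14.8 / 4.0
Q = 3.7

Q = 3.7


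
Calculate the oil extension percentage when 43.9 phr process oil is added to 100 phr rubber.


Oil % = oil / (100 + oil) * 100
= 43.9 / (100 + 43.9) * 100
= 43.9 / 143.9 * 100
= 30.51%

30.51%


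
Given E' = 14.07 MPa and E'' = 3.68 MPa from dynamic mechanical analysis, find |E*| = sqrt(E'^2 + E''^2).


|E*| = sqrt(E'^2 + E''^2)
= sqrt(14.07^2 + 3.68^2)
= sqrt(197.9649 + 13.5424)
= 14.543 MPa

14.543 MPa


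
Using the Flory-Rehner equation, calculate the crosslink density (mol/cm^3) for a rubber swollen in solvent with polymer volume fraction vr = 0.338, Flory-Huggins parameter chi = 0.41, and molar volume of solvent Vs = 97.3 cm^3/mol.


ln(1 - vr) = ln(1 - 0.338) = -0.4125
Numerator = -((-0.4125) + 0.338 + 0.41 * 0.338^2) = 0.0276
Denominator = 97.3 * (0.338^(1/3) - 0.338/2) = 51.3337
nu = 0.0276 / 51.3337 = 5.3863e-04 mol/cm^3

5.3863e-04 mol/cm^3


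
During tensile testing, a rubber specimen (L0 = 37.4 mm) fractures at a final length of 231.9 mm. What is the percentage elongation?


Elongation = (Lf - L0) / L0 * 100
= (231.9 - 37.4) / 37.4 * 100
= 194.5 / 37.4 * 100
= 520.1%

520.1%


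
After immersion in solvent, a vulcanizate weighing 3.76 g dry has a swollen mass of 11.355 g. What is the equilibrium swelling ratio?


Q = W_swollen / W_dry
Q = 11.355 / 3.76
Q = 3.02

Q = 3.02


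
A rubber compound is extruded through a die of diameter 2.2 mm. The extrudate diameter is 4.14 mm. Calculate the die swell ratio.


Die swell ratio = D_extrudate / D_die
= 4.14 / 2.2
= 1.882

Die swell = 1.882


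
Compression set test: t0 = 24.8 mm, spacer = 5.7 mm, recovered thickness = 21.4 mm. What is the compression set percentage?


CS = (t0 - recovered) / (t0 - ts) * 100
= (24.8 - 21.4) / (24.8 - 5.7) * 100
= 3.4 / 19.1 * 100
= 17.8%

17.8%


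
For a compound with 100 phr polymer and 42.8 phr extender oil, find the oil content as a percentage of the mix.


Oil % = oil / (100 + oil) * 100
= 42.8 / (100 + 42.8) * 100
= 42.8 / 142.8 * 100
= 29.97%

29.97%


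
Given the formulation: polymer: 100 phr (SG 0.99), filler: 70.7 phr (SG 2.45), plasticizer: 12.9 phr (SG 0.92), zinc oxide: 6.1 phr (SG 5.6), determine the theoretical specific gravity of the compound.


Sum of weights = 189.7
Volume contributions:
  polymer: 100/0.99 = 101.0101
  filler: 70.7/2.45 = 28.8571
  plasticizer: 12.9/0.92 = 14.0217
  zinc oxide: 6.1/5.6 = 1.0893
Sum of volumes = 144.9783
SG = 189.7 / 144.9783 = 1.308

SG = 1.308


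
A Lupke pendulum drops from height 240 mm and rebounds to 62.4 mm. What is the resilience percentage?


Resilience = h_rebound / h_drop * 100
= 62.4 / 240 * 100
= 26.0%

26.0%


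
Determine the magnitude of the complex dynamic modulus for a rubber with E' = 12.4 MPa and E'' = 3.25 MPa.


|E*| = sqrt(E'^2 + E''^2)
= sqrt(12.4^2 + 3.25^2)
= sqrt(153.7600 + 10.5625)
= 12.819 MPa

12.819 MPa


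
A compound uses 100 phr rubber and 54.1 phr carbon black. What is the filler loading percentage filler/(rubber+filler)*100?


Filler % = filler / (rubber + filler) * 100
= 54.1 / (100 + 54.1) * 100
= 54.1 / 154.1 * 100
= 35.11%

35.11%


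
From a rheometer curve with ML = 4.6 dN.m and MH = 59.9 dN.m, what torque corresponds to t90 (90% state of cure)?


M90 = ML + 0.9 * (MH - ML)
M90 = 4.6 + 0.9 * (59.9 - 4.6)
M90 = 4.6 + 0.9 * 55.3
M90 = 54.37 dN.m

54.37 dN.m


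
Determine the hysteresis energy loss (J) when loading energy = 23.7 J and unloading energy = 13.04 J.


Hysteresis loss = loading - unloading
= 23.7 - 13.04
= 10.66 J

10.66 J


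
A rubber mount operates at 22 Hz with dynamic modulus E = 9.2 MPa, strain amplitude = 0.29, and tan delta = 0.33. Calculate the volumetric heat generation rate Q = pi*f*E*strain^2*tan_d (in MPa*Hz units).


Q = pi * f * E * strain^2 * tan_d
= pi * 22 * 9.2 * 0.29^2 * 0.33
= pi * 22 * 9.2 * 0.0841 * 0.33
= 17.6470

Q = 17.6470


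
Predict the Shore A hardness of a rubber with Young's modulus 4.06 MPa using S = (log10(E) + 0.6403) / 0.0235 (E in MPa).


log10(E) = 0.0235*S - 0.6403  =>  S = (log10(E) + 0.6403) / 0.0235
log10(4.06) = 0.608526
S = (0.608526 + 0.6403) / 0.0235 = 1.248826 / 0.0235
S = 53.1

Shore A = 53.1


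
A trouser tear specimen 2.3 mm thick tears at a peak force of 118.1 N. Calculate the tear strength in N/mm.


Tear strength = force / thickness
= 118.1 / 2.3
= 51.35 N/mm

51.35 N/mm


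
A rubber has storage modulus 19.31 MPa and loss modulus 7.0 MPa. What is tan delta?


tan delta = E'' / E'
= 7.0 / 19.31
= 0.3625

tan delta = 0.3625


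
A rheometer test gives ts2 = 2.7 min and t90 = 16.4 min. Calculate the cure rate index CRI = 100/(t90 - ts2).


CRI = 100 / (t90 - ts2)
= 100 / (16.4 - 2.7)
= 100 / 13.7
= 7.3 min^-1

7.3 min^-1


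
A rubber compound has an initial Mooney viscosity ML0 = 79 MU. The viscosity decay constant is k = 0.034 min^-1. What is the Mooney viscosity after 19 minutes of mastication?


ML = ML0 * exp(-k * t)
ML = 79 * exp(-0.034 * 19)
ML = 79 * 0.5241
ML = 41.41 MU

41.41 MU


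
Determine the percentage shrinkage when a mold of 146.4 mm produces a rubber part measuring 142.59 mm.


Shrinkage = (mold - part) / mold * 100
= (146.4 - 142.59) / 146.4 * 100
= 3.81 / 146.4 * 100
= 2.6%

2.6%


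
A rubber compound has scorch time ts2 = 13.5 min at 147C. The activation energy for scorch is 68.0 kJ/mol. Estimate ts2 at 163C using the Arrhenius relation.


Convert temperatures: T1 = 147 + 273.15 = 420.15 K, T2 = 163 + 273.15 = 436.15 K
ts2_new = 13.5 * exp(68000 / 8.314 * (1/436.15 - 1/420.15))
1/T2 - 1/T1 = -8.7313e-05
ts2_new = 6.61 min

6.61 min


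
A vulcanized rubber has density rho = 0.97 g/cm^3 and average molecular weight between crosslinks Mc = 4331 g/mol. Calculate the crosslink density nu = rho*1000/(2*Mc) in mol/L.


nu = rho * 1000 / (2 * Mc)
nu = 0.97 * 1000 / (2 * 4331)
nu = 970.0 / 8662
nu = 0.1120 mol/L

0.1120 mol/L


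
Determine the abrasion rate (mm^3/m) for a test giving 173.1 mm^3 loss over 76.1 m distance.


Rate = volume_loss / distance
= 173.1 / 76.1
= 2.275 mm^3/m

2.275 mm^3/m


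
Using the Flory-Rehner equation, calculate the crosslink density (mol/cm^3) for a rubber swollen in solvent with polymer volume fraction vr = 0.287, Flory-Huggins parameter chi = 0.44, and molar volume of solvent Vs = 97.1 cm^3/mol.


ln(1 - vr) = ln(1 - 0.287) = -0.3383
Numerator = -((-0.3383) + 0.287 + 0.44 * 0.287^2) = 0.0150
Denominator = 97.1 * (0.287^(1/3) - 0.287/2) = 50.1153
nu = 0.0150 / 50.1153 = 2.9994e-04 mol/cm^3

2.9994e-04 mol/cm^3


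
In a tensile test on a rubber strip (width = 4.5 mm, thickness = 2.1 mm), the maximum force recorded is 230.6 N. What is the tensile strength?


Area = width * thickness = 4.5 * 2.1 = 9.45 mm^2
TS = force / area = 230.6 / 9.45 = 24.4 MPa

24.4 MPa


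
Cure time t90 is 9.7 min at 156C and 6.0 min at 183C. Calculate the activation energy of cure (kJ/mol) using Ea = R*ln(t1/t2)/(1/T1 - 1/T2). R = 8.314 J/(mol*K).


T1 = 429.15 K, T2 = 456.15 K
1/T1 - 1/T2 = 1.3793e-04
ln(t1/t2) = ln(9.7/6.0) = 0.4804
Ea = 8.314 * 0.4804 / 1.3793e-04 = 28955.8081 J/mol
Ea = 28.96 kJ/mol

28.96 kJ/mol


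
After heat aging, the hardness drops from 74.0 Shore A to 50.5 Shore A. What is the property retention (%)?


Retention = aged / original * 100
= 50.5 / 74.0 * 100
= 68.2%

68.2%


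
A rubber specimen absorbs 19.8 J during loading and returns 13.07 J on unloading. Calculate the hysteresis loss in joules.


Hysteresis loss = loading - unloading
= 19.8 - 13.07
= 6.73 J

6.73 J


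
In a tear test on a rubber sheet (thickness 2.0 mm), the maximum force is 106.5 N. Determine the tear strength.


Tear strength = force / thickness
= 106.5 / 2.0
= 53.25 N/mm

53.25 N/mm


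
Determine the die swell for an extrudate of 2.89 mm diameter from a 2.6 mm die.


Die swell ratio = D_extrudate / D_die
= 2.89 / 2.6
= 1.112

Die swell = 1.112


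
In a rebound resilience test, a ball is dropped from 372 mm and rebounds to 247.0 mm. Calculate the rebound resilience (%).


Resilience = h_rebound / h_drop * 100
= 247.0 / 372 * 100
= 66.4%

66.4%


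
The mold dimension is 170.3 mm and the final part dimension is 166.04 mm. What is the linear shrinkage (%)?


Shrinkage = (mold - part) / mold * 100
= (170.3 - 166.04) / 170.3 * 100
= 4.26 / 170.3 * 100
= 2.5%

2.5%


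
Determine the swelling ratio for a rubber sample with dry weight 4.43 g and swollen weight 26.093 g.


Q = W_swollen / W_dry
Q = 26.093 / 4.43
Q = 5.89

Q = 5.89


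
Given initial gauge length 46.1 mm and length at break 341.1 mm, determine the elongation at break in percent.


Elongation = (Lf - L0) / L0 * 100
= (341.1 - 46.1) / 46.1 * 100
= 295.0 / 46.1 * 100
= 639.9%

639.9%


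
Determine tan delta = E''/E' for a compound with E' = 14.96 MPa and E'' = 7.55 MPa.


tan delta = E'' / E'
= 7.55 / 14.96
= 0.5047

tan delta = 0.5047


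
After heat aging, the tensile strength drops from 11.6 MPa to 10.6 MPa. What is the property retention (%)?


Retention = aged / original * 100
= 10.6 / 11.6 * 100
= 91.4%

91.4%


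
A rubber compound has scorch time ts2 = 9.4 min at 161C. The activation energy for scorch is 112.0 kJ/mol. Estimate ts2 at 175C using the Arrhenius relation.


Convert temperatures: T1 = 161 + 273.15 = 434.15 K, T2 = 175 + 273.15 = 448.15 K
ts2_new = 9.4 * exp(112000 / 8.314 * (1/448.15 - 1/434.15))
1/T2 - 1/T1 = -7.1956e-05
ts2_new = 3.57 min

3.57 min


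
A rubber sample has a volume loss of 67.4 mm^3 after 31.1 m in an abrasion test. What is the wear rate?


Rate = volume_loss / distance
= 67.4 / 31.1
= 2.167 mm^3/m

2.167 mm^3/m


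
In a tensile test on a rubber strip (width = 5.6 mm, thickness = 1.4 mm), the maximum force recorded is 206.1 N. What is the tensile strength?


Area = width * thickness = 5.6 * 1.4 = 7.84 mm^2
TS = force / area = 206.1 / 7.84 = 26.29 MPa

26.29 MPa


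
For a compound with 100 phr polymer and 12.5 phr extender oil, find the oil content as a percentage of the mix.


Oil % = oil / (100 + oil) * 100
= 12.5 / (100 + 12.5) * 100
= 12.5 / 112.5 * 100
= 11.11%

11.11%


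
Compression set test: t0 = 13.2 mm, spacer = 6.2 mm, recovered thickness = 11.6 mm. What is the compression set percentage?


CS = (t0 - recovered) / (t0 - ts) * 100
= (13.2 - 11.6) / (13.2 - 6.2) * 100
= 1.6 / 7.0 * 100
= 22.9%

22.9%


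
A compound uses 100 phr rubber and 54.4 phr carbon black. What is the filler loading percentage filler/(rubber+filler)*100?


Filler % = filler / (rubber + filler) * 100
= 54.4 / (100 + 54.4) * 100
= 54.4 / 154.4 * 100
= 35.23%

35.23%


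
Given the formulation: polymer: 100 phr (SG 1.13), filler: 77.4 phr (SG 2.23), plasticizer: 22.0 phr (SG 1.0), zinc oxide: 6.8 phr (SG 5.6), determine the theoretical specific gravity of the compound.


Sum of weights = 206.2
Volume contributions:
  polymer: 100/1.13 = 88.4956
  filler: 77.4/2.23 = 34.7085
  plasticizer: 22.0/1.0 = 22.0000
  zinc oxide: 6.8/5.6 = 1.2143
Sum of volumes = 146.4184
SG = 206.2 / 146.4184 = 1.408

SG = 1.408


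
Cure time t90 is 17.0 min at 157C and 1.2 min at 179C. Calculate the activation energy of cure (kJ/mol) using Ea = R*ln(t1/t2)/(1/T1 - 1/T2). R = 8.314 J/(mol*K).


T1 = 430.15 K, T2 = 452.15 K
1/T1 - 1/T2 = 1.1312e-04
ln(t1/t2) = ln(17.0/1.2) = 2.6509
Ea = 8.314 * 2.6509 / 1.1312e-04 = 194841.6512 J/mol
Ea = 194.84 kJ/mol

194.84 kJ/mol


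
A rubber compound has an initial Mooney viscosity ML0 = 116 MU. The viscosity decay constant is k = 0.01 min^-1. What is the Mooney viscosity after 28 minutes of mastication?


ML = ML0 * exp(-k * t)
ML = 116 * exp(-0.01 * 28)
ML = 116 * 0.7558
ML = 87.67 MU

87.67 MU


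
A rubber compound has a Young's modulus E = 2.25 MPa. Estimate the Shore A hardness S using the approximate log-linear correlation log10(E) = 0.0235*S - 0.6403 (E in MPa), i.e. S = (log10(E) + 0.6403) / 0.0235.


log10(E) = 0.0235*S - 0.6403  =>  S = (log10(E) + 0.6403) / 0.0235
log10(2.25) = 0.352183
S = (0.352183 + 0.6403) / 0.0235 = 0.992483 / 0.0235
S = 42.2

Shore A = 42.2


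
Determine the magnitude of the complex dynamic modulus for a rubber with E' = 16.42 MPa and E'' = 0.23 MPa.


|E*| = sqrt(E'^2 + E''^2)
= sqrt(16.42^2 + 0.23^2)
= sqrt(269.6164 + 0.0529)
= 16.422 MPa

16.422 MPa


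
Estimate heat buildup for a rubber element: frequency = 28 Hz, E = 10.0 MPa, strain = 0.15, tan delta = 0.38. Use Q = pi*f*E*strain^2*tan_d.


Q = pi * f * E * strain^2 * tan_d
= pi * 28 * 10.0 * 0.15^2 * 0.38
= pi * 28 * 10.0 * 0.0225 * 0.38
= 7.5210

Q = 7.5210


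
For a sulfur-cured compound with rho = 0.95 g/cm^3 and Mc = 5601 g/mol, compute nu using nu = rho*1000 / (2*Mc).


nu = rho * 1000 / (2 * Mc)
nu = 0.95 * 1000 / (2 * 5601)
nu = 950.0 / 11202
nu = 0.0848 mol/L

0.0848 mol/L


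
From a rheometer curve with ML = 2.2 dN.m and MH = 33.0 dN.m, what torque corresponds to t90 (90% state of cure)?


M90 = ML + 0.9 * (MH - ML)
M90 = 2.2 + 0.9 * (33.0 - 2.2)
M90 = 2.2 + 0.9 * 30.8
M90 = 29.92 dN.m

29.92 dN.m
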